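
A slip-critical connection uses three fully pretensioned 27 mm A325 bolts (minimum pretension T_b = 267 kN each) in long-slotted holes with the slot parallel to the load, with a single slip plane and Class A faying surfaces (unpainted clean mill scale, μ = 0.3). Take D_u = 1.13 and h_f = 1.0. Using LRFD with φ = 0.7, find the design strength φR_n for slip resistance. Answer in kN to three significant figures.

190 kN

R_n = μ · D_u · h_f · T_b · n_s · n_b = 0.3 × 1.13 × 1.0 × 267 × 1 × 3 = 271.5 kN.
Design strength φR_n = 0.7 × 271.5 = 190 kN.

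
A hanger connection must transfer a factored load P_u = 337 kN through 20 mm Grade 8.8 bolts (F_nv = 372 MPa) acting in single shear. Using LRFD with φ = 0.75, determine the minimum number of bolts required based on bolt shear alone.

4 bolts

A_b = π·20²/4 = 314.2 mm².
Per-bolt design strength φR_n = 0.75 × 372 × 314.2 × 1 / 1000 = 87.65 kN.
n ≥ 337 / 87.65 = 3.845 → use 4 bolts.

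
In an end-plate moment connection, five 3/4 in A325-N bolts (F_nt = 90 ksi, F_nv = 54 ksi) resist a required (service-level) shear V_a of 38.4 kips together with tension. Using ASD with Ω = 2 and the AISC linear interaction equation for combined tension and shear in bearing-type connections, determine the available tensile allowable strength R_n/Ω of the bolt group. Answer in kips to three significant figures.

A_b = π·0.75²/4 = 0.4418 in²; f_rv = 38.4 / (5 × 0.4418) = 17.38 ksi.
F'_nt = 1.3 F_nt − (Ω F_nt / F_nv) f_rv = 1.3·90 − (2·90/54)·17.38 = 59.05 ksi, capped at F_nt → F'_nt = 59.05 ksi.
R_n = F'_nt · A_b · n = 59.05 × 0.4418 × 5 = 130.4 kips.
Allowable strength R_n/Ω = 130.4 / 2 = 65.2 kips.

65.2 kips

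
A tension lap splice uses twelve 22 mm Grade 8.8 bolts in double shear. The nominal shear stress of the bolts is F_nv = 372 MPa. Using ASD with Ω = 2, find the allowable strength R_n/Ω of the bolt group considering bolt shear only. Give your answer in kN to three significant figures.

A_b = π × 22² / 4 = 380.1 mm².
R_n = F_nv · A_b · n · n_s = 372 × 380.1 × 12 × 2 / 1000 = 3394 kN.
Allowable strength R_n/Ω = 3394 / 2 = 1700 kN.

1700 kN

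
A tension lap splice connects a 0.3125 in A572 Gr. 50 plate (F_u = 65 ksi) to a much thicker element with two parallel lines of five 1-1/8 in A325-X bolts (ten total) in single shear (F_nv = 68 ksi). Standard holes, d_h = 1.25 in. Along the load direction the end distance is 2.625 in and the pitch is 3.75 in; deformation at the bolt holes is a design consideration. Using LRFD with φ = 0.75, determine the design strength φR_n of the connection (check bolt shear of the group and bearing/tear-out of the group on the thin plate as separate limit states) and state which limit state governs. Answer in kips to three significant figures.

402 kips (bearing governs)

Bolt shear: A_b = π·1.125²/4 = 0.994 in²; R_n = 68 × 0.994 × 10 × 1 = 675.9 kips → 0.75 × 675.9 = 507 kips.
Bearing (1.2 l_c t F_u ≤ 2.4 d t F_u): upper limit = 2.4·1.125·0.3125·65 = 54.84 kips.
  Edge l_c = 2.625 − 1.25/2 = 2 → r_n = 48.75 kips; interior l_c = 3.75 − 1.25 = 2.5 → r_n = 54.84 kips.
  R_n,bearing = 2·48.75 + 8·54.84 = 536.2 kips → 0.75 × 536.2 = 402 kips.
Bearing governs: 402 kips.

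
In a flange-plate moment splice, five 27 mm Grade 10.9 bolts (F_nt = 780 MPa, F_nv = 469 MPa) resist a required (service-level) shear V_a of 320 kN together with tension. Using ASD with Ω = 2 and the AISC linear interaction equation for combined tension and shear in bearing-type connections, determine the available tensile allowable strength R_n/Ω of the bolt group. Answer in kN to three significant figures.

A_b = π·27²/4 = 572.6 mm²; f_rv = 320 × 1000 / (5 × 572.6) = 111.8 MPa.
F'_nt = 1.3 F_nt − (Ω F_nt / F_nv) f_rv = 1.3·780 − (2·780/469)·111.8 = 642.2 MPa, capped at F_nt → F'_nt = 642.2 MPa.
R_n = F'_nt · A_b · n = 642.2 × 572.6 × 5 / 1000 = 1838 kN.
Allowable strength R_n/Ω = 1838 / 2 = 919 kN.

919 kN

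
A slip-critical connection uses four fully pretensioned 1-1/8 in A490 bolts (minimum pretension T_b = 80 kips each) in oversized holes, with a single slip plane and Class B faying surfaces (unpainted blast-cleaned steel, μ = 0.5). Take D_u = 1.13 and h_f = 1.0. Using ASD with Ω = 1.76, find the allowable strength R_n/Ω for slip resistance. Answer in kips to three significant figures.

103 kips

R_n = μ · D_u · h_f · T_b · n_s · n_b = 0.5 × 1.13 × 1.0 × 80 × 1 × 4 = 180.8 kips.
Allowable strength R_n/Ω = 180.8 / 1.76 = 103 kips.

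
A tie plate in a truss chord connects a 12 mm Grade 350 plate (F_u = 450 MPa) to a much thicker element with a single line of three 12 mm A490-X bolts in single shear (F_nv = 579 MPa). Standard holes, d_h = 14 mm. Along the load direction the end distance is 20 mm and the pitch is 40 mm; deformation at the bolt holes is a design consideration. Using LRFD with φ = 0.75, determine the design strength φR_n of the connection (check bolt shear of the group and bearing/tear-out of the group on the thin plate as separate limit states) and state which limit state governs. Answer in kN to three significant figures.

147 kN (bolt shear governs)

Bolt shear: A_b = π·12²/4 = 113.1 mm²; R_n = 579 × 113.1 × 3 × 1 / 1000 = 196.5 kN → 0.75 × 196.5 = 147 kN.
Bearing (1.2 l_c t F_u ≤ 2.4 d t F_u): upper limit = 2.4·12·12·450 / 1000 = 155.5 kN.
  Edge l_c = 20 − 14/2 = 13 → r_n = 84.24 kN; interior l_c = 40 − 14 = 26 → r_n = 155.5 kN.
  R_n,bearing = 1·84.24 + 2·155.5 = 395.3 kN → 0.75 × 395.3 = 296 kN.
Bolt shear governs: 147 kN.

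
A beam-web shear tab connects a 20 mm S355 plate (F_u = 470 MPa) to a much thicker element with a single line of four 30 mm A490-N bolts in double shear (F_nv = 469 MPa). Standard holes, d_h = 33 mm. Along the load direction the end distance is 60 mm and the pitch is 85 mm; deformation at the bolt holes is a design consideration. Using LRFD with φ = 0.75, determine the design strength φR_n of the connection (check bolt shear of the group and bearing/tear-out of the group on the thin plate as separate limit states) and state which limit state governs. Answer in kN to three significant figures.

Bolt shear: A_b = π·30²/4 = 706.9 mm²; R_n = 469 × 706.9 × 4 × 2 / 1000 = 2652 kN → 0.75 × 2652 = 1990 kN.
Bearing (1.2 l_c t F_u ≤ 2.4 d t F_u): upper limit = 2.4·30·20·470 / 1000 = 676.8 kN.
  Edge l_c = 60 − 33/2 = 43.5 → r_n = 490.7 kN; interior l_c = 85 − 33 = 52 → r_n = 586.6 kN.
  R_n,bearing = 1·490.7 + 3·586.6 = 2250 kN → 0.75 × 2250 = 1690 kN.
Bearing governs: 1690 kN.

1690 kN (bearing governs)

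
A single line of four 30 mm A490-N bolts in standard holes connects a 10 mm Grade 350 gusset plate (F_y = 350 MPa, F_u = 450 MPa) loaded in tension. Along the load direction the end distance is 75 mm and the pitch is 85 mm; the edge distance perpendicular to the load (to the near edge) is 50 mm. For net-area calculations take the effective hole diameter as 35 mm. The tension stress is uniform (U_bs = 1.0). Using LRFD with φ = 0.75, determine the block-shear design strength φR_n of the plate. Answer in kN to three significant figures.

Shear plane L_v = 75 + 3·85 = 330 mm; A_gv = 330 × 10 = 3300 mm².
A_nv = (330 − 3.5·35) × 10 = 2075 mm².
A_nt = (50 − 0.5·35) × 10 = 325 mm².
0.6 F_u A_nv = 560.2 kN; 0.6 F_y A_gv = 693 kN → shear rupture governs the shear term.
R_n = 560.2 + 1.0 × 450 × 325 / 1000 = 706.5 kN.
Design strength φR_n = 0.75 × 706.5 = 530 kN.

530 kN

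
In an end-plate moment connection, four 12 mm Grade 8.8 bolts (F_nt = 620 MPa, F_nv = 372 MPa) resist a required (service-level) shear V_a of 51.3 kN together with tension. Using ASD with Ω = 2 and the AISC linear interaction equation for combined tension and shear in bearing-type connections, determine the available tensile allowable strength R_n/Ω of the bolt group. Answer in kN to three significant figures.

A_b = π·12²/4 = 113.1 mm²; f_rv = 51.3 × 1000 / (4 × 113.1) = 113.4 MPa.
F'_nt = 1.3 F_nt − (Ω F_nt / F_nv) f_rv = 1.3·620 − (2·620/372)·113.4 = 428 MPa, capped at F_nt → F'_nt = 428 MPa.
R_n = F'_nt · A_b · n = 428 × 113.1 × 4 / 1000 = 193.6 kN.
Allowable strength R_n/Ω = 193.6 / 2 = 96.8 kN.

96.8 kN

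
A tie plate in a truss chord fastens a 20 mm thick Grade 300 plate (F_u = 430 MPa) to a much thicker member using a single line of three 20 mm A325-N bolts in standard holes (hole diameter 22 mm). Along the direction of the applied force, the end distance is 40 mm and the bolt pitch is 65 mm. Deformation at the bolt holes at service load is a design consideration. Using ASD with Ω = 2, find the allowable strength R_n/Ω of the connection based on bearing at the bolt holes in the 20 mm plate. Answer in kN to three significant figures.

Per bolt r_n = 1.2 l_c t F_u ≤ 2.4 d t F_u; upper limit = 2.4 × 20 × 20 × 430 / 1000 = 412.8 kN.
Edge bolt: l_c = 40 − 22/2 = 29 mm → 1.2 × 29 × 20 × 430 / 1000 = 299.3 → r_n = 299.3 kN.
Interior bolts: l_c = 65 − 22 = 43 mm → 1.2 × 43 × 20 × 430 / 1000 = 443.8 → r_n = 412.8 kN.
R_n = 1 × 299.3 + 2 × 412.8 = 1125 kN.
Allowable strength R_n/Ω = 1125 / 2 = 562 kN.

562 kN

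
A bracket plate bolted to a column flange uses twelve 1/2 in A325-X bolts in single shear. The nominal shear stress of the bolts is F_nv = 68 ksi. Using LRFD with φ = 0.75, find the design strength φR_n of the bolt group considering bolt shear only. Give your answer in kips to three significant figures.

A_b = π × 0.5² / 4 = 0.1963 in².
R_n = F_nv · A_b · n · n_s = 68 × 0.1963 × 12 × 1 = 160.2 kips.
Design strength φR_n = 0.75 × 160.2 = 120 kips.

120 kips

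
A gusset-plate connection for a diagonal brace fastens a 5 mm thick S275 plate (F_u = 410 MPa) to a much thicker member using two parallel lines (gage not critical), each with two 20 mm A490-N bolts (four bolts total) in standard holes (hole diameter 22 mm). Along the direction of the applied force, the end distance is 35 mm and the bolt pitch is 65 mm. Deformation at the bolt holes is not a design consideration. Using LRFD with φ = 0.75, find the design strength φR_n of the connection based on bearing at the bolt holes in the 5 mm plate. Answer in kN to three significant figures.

Per bolt r_n = 1.5 l_c t F_u ≤ 3.0 d t F_u; upper limit = 3.0 × 20 × 5 × 410 / 1000 = 123 kN.
Edge bolt: l_c = 35 − 22/2 = 24 mm → 1.5 × 24 × 5 × 410 / 1000 = 73.8 → r_n = 73.8 kN.
Interior bolts: l_c = 65 − 22 = 43 mm → 1.5 × 43 × 5 × 410 / 1000 = 132.2 → r_n = 123 kN.
R_n = 2 × 73.8 + 2 × 123 = 393.6 kN.
Design strength φR_n = 0.75 × 393.6 = 295 kN.

295 kN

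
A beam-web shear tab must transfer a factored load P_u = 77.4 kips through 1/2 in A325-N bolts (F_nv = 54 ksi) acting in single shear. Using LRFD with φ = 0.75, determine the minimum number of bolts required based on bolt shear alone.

A_b = π·0.5²/4 = 0.1963 in².
Per-bolt design strength φR_n = 0.75 × 54 × 0.1963 × 1 = 7.952 kips.
n ≥ 77.4 / 7.952 = 9.733 → use 10 bolts.

10 bolts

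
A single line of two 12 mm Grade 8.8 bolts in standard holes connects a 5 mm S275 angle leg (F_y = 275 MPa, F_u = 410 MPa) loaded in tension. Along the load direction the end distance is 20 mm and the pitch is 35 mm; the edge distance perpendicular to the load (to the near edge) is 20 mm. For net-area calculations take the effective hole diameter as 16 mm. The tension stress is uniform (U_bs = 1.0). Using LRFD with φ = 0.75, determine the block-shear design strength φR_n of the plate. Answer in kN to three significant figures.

47 kN

Shear plane L_v = 20 + 1·35 = 55 mm; A_gv = 55 × 5 = 275 mm².
A_nv = (55 − 1.5·16) × 5 = 155 mm².
A_nt = (20 − 0.5·16) × 5 = 60 mm².
0.6 F_u A_nv = 38.13 kN; 0.6 F_y A_gv = 45.38 kN → shear rupture governs the shear term.
R_n = 38.13 + 1.0 × 410 × 60 / 1000 = 62.73 kN.
Design strength φR_n = 0.75 × 62.73 = 47 kN.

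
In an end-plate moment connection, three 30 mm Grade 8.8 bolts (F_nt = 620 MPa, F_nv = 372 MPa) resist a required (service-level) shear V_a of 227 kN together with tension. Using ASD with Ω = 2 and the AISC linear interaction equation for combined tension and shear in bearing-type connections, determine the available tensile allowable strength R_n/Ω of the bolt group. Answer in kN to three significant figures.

A_b = π·30²/4 = 706.9 mm²; f_rv = 227 × 1000 / (3 × 706.9) = 107 MPa.
F'_nt = 1.3 F_nt − (Ω F_nt / F_nv) f_rv = 1.3·620 − (2·620/372)·107 = 449.2 MPa, capped at F_nt → F'_nt = 449.2 MPa.
R_n = F'_nt · A_b · n = 449.2 × 706.9 × 3 / 1000 = 952.5 kN.
Allowable strength R_n/Ω = 952.5 / 2 = 476 kN.

476 kN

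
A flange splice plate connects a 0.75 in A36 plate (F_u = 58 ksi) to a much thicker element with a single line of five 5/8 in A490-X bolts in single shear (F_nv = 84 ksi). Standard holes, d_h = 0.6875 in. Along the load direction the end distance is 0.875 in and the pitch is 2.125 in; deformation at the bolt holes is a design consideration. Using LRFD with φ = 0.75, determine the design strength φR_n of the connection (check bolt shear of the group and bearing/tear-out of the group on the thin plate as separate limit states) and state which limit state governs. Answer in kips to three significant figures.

96.6 kips (bolt shear governs)

Bolt shear: A_b = π·0.625²/4 = 0.3068 in²; R_n = 84 × 0.3068 × 5 × 1 = 128.9 kips → 0.75 × 128.9 = 96.6 kips.
Bearing (1.2 l_c t F_u ≤ 2.4 d t F_u): upper limit = 2.4·0.625·0.75·58 = 65.25 kips.
  Edge l_c = 0.875 − 0.6875/2 = 0.5312 → r_n = 27.73 kips; interior l_c = 2.125 − 0.6875 = 1.438 → r_n = 65.25 kips.
  R_n,bearing = 1·27.73 + 4·65.25 = 288.7 kips → 0.75 × 288.7 = 217 kips.
Bolt shear governs: 96.6 kips.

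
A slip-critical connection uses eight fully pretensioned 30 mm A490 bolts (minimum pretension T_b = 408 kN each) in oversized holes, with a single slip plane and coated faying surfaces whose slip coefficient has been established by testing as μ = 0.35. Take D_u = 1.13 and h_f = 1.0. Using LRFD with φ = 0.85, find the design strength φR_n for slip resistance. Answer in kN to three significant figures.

R_n = μ · D_u · h_f · T_b · n_s · n_b = 0.35 × 1.13 × 1.0 × 408 × 1 × 8 = 1291 kN.
Design strength φR_n = 0.85 × 1291 = 1100 kN.

1100 kN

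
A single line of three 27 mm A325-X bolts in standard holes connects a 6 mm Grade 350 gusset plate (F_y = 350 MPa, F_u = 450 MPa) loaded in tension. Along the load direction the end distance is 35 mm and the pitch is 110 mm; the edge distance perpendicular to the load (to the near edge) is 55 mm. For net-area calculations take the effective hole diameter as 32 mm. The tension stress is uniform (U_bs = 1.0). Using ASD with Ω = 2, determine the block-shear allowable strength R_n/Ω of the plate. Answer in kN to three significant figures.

194 kN

Shear plane L_v = 35 + 2·110 = 255 mm; A_gv = 255 × 6 = 1530 mm².
A_nv = (255 − 2.5·32) × 6 = 1050 mm².
A_nt = (55 − 0.5·32) × 6 = 234 mm².
0.6 F_u A_nv = 283.5 kN; 0.6 F_y A_gv = 321.3 kN → shear rupture governs the shear term.
R_n = 283.5 + 1.0 × 450 × 234 / 1000 = 388.8 kN.
Allowable strength R_n/Ω = 388.8 / 2 = 194 kN.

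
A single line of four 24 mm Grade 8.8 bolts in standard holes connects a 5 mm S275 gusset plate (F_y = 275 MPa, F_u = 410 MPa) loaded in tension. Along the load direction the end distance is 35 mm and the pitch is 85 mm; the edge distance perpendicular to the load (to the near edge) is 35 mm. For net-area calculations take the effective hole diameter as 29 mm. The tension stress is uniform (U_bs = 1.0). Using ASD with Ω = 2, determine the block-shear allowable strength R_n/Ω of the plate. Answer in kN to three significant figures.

137 kN

Shear plane L_v = 35 + 3·85 = 290 mm; A_gv = 290 × 5 = 1450 mm².
A_nv = (290 − 3.5·29) × 5 = 942.5 mm².
A_nt = (35 − 0.5·29) × 5 = 102.5 mm².
0.6 F_u A_nv = 231.9 kN; 0.6 F_y A_gv = 239.2 kN → shear rupture governs the shear term.
R_n = 231.9 + 1.0 × 410 × 102.5 / 1000 = 273.9 kN.
Allowable strength R_n/Ω = 273.9 / 2 = 137 kN.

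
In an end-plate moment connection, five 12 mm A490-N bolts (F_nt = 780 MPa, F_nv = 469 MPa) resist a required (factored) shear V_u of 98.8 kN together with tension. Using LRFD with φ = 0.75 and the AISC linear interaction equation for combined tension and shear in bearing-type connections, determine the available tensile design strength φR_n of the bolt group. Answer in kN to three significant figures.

A_b = π·12²/4 = 113.1 mm²; f_rv = 98.8 × 1000 / (5 × 113.1) = 174.7 MPa.
F'_nt = 1.3 F_nt − (F_nt / φF_nv) f_rv = 1.3·780 − (780/(0.75·469))·174.7 = 626.6 MPa, capped at F_nt → F'_nt = 626.6 MPa.
R_n = F'_nt · A_b · n = 626.6 × 113.1 × 5 / 1000 = 354.3 kN.
Design strength φR_n = 0.75 × 354.3 = 266 kN.

266 kN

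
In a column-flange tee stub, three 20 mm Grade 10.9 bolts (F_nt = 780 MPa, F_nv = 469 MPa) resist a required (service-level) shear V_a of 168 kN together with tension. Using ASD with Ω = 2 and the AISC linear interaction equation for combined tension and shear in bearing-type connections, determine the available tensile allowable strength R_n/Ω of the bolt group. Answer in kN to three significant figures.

A_b = π·20²/4 = 314.2 mm²; f_rv = 168 × 1000 / (3 × 314.2) = 178.3 MPa.
F'_nt = 1.3 F_nt − (Ω F_nt / F_nv) f_rv = 1.3·780 − (2·780/469)·178.3 = 421.1 MPa, capped at F_nt → F'_nt = 421.1 MPa.
R_n = F'_nt · A_b · n = 421.1 × 314.2 × 3 / 1000 = 396.9 kN.
Allowable strength R_n/Ω = 396.9 / 2 = 198 kN.

198 kN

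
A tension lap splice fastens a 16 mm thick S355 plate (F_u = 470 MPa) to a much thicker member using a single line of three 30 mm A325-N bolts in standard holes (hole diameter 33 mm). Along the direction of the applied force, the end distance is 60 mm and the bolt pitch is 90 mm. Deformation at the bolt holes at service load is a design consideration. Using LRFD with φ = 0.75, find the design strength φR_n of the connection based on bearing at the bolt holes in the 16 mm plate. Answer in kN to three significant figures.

1070 kN

Per bolt r_n = 1.2 l_c t F_u ≤ 2.4 d t F_u; upper limit = 2.4 × 30 × 16 × 470 / 1000 = 541.4 kN.
Edge bolt: l_c = 60 − 33/2 = 43.5 mm → 1.2 × 43.5 × 16 × 470 / 1000 = 392.5 → r_n = 392.5 kN.
Interior bolts: l_c = 90 − 33 = 57 mm → 1.2 × 57 × 16 × 470 / 1000 = 514.4 → r_n = 514.4 kN.
R_n = 1 × 392.5 + 2 × 514.4 = 1421 kN.
Design strength φR_n = 0.75 × 1421 = 1070 kN.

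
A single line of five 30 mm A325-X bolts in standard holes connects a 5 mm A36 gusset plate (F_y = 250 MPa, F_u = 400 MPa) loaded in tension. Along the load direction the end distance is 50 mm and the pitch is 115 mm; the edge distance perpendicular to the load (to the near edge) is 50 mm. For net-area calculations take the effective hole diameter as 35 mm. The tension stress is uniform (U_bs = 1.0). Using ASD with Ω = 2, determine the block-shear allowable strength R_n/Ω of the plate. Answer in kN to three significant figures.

Shear plane L_v = 50 + 4·115 = 510 mm; A_gv = 510 × 5 = 2550 mm².
A_nv = (510 − 4.5·35) × 5 = 1762 mm².
A_nt = (50 − 0.5·35) × 5 = 162.5 mm².
0.6 F_u A_nv = 423 kN; 0.6 F_y A_gv = 382.5 kN → shear yielding governs the shear term.
R_n = 382.5 + 1.0 × 400 × 162.5 / 1000 = 447.5 kN.
Allowable strength R_n/Ω = 447.5 / 2 = 224 kN.

224 kN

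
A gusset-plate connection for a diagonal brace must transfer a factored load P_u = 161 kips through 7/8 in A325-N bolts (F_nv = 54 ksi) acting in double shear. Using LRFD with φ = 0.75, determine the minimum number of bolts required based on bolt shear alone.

4 bolts

A_b = π·0.875²/4 = 0.6013 in².
Per-bolt design strength φR_n = 0.75 × 54 × 0.6013 × 2 = 48.71 kips.
n ≥ 161 / 48.71 = 3.305 → use 4 bolts.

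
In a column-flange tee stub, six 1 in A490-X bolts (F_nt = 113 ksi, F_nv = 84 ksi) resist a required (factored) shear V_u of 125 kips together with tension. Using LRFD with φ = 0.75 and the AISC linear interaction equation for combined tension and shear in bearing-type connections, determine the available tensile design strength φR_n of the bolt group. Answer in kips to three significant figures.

351 kips

A_b = π·1²/4 = 0.7854 in²; f_rv = 125 / (6 × 0.7854) = 26.53 ksi.
F'_nt = 1.3 F_nt − (F_nt / φF_nv) f_rv = 1.3·113 − (113/(0.75·84))·26.53 = 99.32 ksi, capped at F_nt → F'_nt = 99.32 ksi.
R_n = F'_nt · A_b · n = 99.32 × 0.7854 × 6 = 468 kips.
Design strength φR_n = 0.75 × 468 = 351 kips.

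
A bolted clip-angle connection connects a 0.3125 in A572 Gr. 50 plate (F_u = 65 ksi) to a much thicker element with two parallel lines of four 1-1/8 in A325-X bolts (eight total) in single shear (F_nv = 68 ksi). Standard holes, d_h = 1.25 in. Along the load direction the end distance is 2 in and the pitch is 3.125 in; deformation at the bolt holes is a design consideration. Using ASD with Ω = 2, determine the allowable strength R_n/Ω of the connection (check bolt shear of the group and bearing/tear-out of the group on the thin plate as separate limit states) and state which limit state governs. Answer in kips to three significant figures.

Bolt shear: A_b = π·1.125²/4 = 0.994 in²; R_n = 68 × 0.994 × 8 × 1 = 540.7 kips → 540.7 / 2 = 270 kips.
Bearing (1.2 l_c t F_u ≤ 2.4 d t F_u): upper limit = 2.4·1.125·0.3125·65 = 54.84 kips.
  Edge l_c = 2 − 1.25/2 = 1.375 → r_n = 33.52 kips; interior l_c = 3.125 − 1.25 = 1.875 → r_n = 45.7 kips.
  R_n,bearing = 2·33.52 + 6·45.7 = 341.2 kips → 341.2 / 2 = 171 kips.
Bearing governs: 171 kips.

171 kips (bearing governs)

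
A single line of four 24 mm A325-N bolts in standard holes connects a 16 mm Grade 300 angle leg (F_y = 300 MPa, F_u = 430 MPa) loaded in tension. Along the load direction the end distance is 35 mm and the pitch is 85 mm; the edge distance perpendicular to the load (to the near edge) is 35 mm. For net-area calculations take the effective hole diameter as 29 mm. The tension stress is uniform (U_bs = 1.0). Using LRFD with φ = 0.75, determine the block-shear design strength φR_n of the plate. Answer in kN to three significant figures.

689 kN

Shear plane L_v = 35 + 3·85 = 290 mm; A_gv = 290 × 16 = 4640 mm².
A_nv = (290 − 3.5·29) × 16 = 3016 mm².
A_nt = (35 − 0.5·29) × 16 = 328 mm².
0.6 F_u A_nv = 778.1 kN; 0.6 F_y A_gv = 835.2 kN → shear rupture governs the shear term.
R_n = 778.1 + 1.0 × 430 × 328 / 1000 = 919.2 kN.
Design strength φR_n = 0.75 × 919.2 = 689 kN.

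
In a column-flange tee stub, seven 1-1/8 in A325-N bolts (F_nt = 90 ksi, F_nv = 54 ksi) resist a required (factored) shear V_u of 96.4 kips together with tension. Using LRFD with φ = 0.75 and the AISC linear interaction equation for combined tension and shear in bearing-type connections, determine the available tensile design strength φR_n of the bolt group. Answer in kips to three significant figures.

A_b = π·1.125²/4 = 0.994 in²; f_rv = 96.4 / (7 × 0.994) = 13.85 ksi.
F'_nt = 1.3 F_nt − (F_nt / φF_nv) f_rv = 1.3·90 − (90/(0.75·54))·13.85 = 86.21 ksi, capped at F_nt → F'_nt = 86.21 ksi.
R_n = F'_nt · A_b · n = 86.21 × 0.994 × 7 = 599.9 kips.
Design strength φR_n = 0.75 × 599.9 = 450 kips.

450 kips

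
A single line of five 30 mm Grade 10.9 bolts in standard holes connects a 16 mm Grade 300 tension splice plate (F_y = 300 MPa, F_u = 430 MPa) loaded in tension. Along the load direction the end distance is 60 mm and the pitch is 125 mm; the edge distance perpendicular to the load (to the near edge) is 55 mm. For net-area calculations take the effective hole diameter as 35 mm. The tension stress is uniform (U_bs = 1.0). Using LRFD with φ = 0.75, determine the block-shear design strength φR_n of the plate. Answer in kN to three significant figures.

1400 kN

Shear plane L_v = 60 + 4·125 = 560 mm; A_gv = 560 × 16 = 8960 mm².
A_nv = (560 − 4.5·35) × 16 = 6440 mm².
A_nt = (55 − 0.5·35) × 16 = 600 mm².
0.6 F_u A_nv = 1662 kN; 0.6 F_y A_gv = 1613 kN → shear yielding governs the shear term.
R_n = 1613 + 1.0 × 430 × 600 / 1000 = 1871 kN.
Design strength φR_n = 0.75 × 1871 = 1400 kN.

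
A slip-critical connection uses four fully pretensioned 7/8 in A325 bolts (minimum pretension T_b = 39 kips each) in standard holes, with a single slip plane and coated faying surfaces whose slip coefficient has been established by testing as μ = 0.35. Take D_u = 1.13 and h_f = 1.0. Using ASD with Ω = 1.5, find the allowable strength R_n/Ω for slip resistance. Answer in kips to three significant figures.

R_n = μ · D_u · h_f · T_b · n_s · n_b = 0.35 × 1.13 × 1.0 × 39 × 1 × 4 = 61.7 kips.
Allowable strength R_n/Ω = 61.7 / 1.5 = 41.1 kips.

41.1 kips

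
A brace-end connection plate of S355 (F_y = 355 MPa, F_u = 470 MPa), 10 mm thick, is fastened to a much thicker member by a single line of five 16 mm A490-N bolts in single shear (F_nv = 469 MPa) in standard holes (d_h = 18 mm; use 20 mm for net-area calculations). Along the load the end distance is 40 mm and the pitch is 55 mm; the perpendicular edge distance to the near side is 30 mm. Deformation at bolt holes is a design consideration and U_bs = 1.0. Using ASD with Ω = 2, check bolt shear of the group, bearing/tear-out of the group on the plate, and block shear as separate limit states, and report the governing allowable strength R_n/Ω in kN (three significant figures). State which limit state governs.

Bolt shear: A_b = π·16²/4 = 201.1 mm²; R_n = 469 × 201.1 × 5 × 1 / 1000 = 471.5 kN → 471.5 / 2 = 236 kN.
Bearing: edge l_c = 31, r_n = 174.8 kN; interior l_c = 37, r_n = 180.5 kN; R_n = 174.8 + 4·180.5 = 896.8 kN → 448 kN.
Block shear: A_gv = 2600, A_nv = 1700, A_nt = 200 mm²; R_n = min(0.6F_uA_nv, 0.6F_yA_gv) + U_bs·F_u·A_nt = 573.4 kN → 287 kN.
Bolt shear governs: 236 kN.

236 kN (bolt shear governs)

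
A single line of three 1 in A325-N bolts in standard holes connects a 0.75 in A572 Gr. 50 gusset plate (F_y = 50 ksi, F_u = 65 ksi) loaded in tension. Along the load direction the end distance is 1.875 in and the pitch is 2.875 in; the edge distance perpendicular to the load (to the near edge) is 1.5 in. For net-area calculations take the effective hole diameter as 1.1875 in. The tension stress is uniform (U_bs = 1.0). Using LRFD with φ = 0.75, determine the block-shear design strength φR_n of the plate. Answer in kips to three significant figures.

135 kips

Shear plane L_v = 1.875 + 2·2.875 = 7.625 in; A_gv = 7.625 × 0.75 = 5.719 in².
A_nv = (7.625 − 2.5·1.1875) × 0.75 = 3.492 in².
A_nt = (1.5 − 0.5·1.1875) × 0.75 = 0.6797 in².
0.6 F_u A_nv = 136.2 kips; 0.6 F_y A_gv = 171.6 kips → shear rupture governs the shear term.
R_n = 136.2 + 1.0 × 65 × 0.6797 = 180.4 kips.
Design strength φR_n = 0.75 × 180.4 = 135 kips.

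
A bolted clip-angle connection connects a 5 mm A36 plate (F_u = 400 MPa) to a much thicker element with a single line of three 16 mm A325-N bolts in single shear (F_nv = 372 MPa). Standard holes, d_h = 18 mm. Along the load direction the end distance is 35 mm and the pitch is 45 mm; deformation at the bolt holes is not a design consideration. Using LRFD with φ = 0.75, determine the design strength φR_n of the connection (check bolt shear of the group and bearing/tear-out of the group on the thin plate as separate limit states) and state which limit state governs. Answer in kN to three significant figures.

168 kN (bolt shear governs)

Bolt shear: A_b = π·16²/4 = 201.1 mm²; R_n = 372 × 201.1 × 3 × 1 / 1000 = 224.4 kN → 0.75 × 224.4 = 168 kN.
Bearing (1.5 l_c t F_u ≤ 3.0 d t F_u): upper limit = 3.0·16·5·400 / 1000 = 96 kN.
  Edge l_c = 35 − 18/2 = 26 → r_n = 78 kN; interior l_c = 45 − 18 = 27 → r_n = 81 kN.
  R_n,bearing = 1·78 + 2·81 = 240 kN → 0.75 × 240 = 180 kN.
Bolt shear governs: 168 kN.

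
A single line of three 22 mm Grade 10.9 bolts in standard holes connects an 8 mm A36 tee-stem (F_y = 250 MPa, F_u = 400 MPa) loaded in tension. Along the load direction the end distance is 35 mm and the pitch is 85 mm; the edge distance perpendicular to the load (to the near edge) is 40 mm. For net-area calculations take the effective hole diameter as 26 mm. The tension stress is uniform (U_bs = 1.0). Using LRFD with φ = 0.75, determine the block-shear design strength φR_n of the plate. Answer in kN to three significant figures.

Shear plane L_v = 35 + 2·85 = 205 mm; A_gv = 205 × 8 = 1640 mm².
A_nv = (205 − 2.5·26) × 8 = 1120 mm².
A_nt = (40 − 0.5·26) × 8 = 216 mm².
0.6 F_u A_nv = 268.8 kN; 0.6 F_y A_gv = 246 kN → shear yielding governs the shear term.
R_n = 246 + 1.0 × 400 × 216 / 1000 = 332.4 kN.
Design strength φR_n = 0.75 × 332.4 = 249 kN.

249 kN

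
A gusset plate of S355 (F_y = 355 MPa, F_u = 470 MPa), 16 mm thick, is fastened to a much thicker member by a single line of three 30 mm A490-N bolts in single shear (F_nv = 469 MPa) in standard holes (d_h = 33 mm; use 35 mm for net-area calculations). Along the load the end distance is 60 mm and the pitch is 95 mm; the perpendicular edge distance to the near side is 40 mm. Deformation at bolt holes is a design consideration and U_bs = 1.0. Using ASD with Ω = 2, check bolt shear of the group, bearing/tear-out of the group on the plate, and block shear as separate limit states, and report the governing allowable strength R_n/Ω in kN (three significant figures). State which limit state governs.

Bolt shear: A_b = π·30²/4 = 706.9 mm²; R_n = 469 × 706.9 × 3 × 1 / 1000 = 994.5 kN → 994.5 / 2 = 497 kN.
Bearing: edge l_c = 43.5, r_n = 392.5 kN; interior l_c = 62, r_n = 541.4 kN; R_n = 392.5 + 2·541.4 = 1475 kN → 738 kN.
Block shear: A_gv = 4000, A_nv = 2600, A_nt = 360 mm²; R_n = min(0.6F_uA_nv, 0.6F_yA_gv) + U_bs·F_u·A_nt = 902.4 kN → 451 kN.
Block shear governs: 451 kN.

451 kN (block shear governs)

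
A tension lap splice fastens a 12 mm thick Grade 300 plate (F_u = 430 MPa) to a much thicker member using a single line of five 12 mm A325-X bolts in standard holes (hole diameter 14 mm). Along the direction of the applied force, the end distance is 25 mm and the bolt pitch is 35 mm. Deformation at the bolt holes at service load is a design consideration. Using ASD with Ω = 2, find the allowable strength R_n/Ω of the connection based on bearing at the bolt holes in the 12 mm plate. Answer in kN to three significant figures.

316 kN

Per bolt r_n = 1.2 l_c t F_u ≤ 2.4 d t F_u; upper limit = 2.4 × 12 × 12 × 430 / 1000 = 148.6 kN.
Edge bolt: l_c = 25 − 14/2 = 18 mm → 1.2 × 18 × 12 × 430 / 1000 = 111.5 → r_n = 111.5 kN.
Interior bolts: l_c = 35 − 14 = 21 mm → 1.2 × 21 × 12 × 430 / 1000 = 130 → r_n = 130 kN.
R_n = 1 × 111.5 + 4 × 130 = 631.6 kN.
Allowable strength R_n/Ω = 631.6 / 2 = 316 kN.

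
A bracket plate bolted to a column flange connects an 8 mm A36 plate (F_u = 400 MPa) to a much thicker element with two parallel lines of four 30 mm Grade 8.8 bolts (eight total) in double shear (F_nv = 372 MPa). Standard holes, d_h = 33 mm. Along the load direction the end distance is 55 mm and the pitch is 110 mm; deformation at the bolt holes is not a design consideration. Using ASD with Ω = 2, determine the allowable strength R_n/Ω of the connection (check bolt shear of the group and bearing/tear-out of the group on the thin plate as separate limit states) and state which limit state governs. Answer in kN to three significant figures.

1050 kN (bearing governs)

Bolt shear: A_b = π·30²/4 = 706.9 mm²; R_n = 372 × 706.9 × 8 × 2 / 1000 = 4207 kN → 4207 / 2 = 2100 kN.
Bearing (1.5 l_c t F_u ≤ 3.0 d t F_u): upper limit = 3.0·30·8·400 / 1000 = 288 kN.
  Edge l_c = 55 − 33/2 = 38.5 → r_n = 184.8 kN; interior l_c = 110 − 33 = 77 → r_n = 288 kN.
  R_n,bearing = 2·184.8 + 6·288 = 2098 kN → 2098 / 2 = 1050 kN.
Bearing governs: 1050 kN.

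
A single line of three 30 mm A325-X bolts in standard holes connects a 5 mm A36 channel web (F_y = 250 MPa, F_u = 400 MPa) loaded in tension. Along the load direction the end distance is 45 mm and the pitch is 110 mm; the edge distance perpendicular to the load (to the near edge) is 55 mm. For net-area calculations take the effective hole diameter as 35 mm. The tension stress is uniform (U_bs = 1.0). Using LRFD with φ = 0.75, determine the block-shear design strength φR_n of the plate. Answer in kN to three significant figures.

205 kN

Shear plane L_v = 45 + 2·110 = 265 mm; A_gv = 265 × 5 = 1325 mm².
A_nv = (265 − 2.5·35) × 5 = 887.5 mm².
A_nt = (55 − 0.5·35) × 5 = 187.5 mm².
0.6 F_u A_nv = 213 kN; 0.6 F_y A_gv = 198.8 kN → shear yielding governs the shear term.
R_n = 198.8 + 1.0 × 400 × 187.5 / 1000 = 273.8 kN.
Design strength φR_n = 0.75 × 273.8 = 205 kN.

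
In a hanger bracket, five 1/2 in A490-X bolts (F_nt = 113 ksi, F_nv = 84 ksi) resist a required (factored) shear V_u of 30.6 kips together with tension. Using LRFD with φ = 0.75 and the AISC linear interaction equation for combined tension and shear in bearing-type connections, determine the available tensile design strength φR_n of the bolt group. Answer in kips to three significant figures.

67 kips

A_b = π·0.5²/4 = 0.1963 in²; f_rv = 30.6 / (5 × 0.1963) = 31.17 ksi.
F'_nt = 1.3 F_nt − (F_nt / φF_nv) f_rv = 1.3·113 − (113/(0.75·84))·31.17 = 90.99 ksi, capped at F_nt → F'_nt = 90.99 ksi.
R_n = F'_nt · A_b · n = 90.99 × 0.1963 × 5 = 89.33 kips.
Design strength φR_n = 0.75 × 89.33 = 67 kips.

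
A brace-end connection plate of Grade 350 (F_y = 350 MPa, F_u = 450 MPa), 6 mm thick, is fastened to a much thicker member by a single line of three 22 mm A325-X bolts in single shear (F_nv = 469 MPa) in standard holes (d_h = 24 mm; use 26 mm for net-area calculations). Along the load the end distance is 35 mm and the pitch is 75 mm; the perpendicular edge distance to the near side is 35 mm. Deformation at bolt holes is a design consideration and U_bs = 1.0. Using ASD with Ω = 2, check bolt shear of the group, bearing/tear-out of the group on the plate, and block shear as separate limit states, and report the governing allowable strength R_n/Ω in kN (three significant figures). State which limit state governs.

127 kN (block shear governs)

Bolt shear: A_b = π·22²/4 = 380.1 mm²; R_n = 469 × 380.1 × 3 × 1 / 1000 = 534.8 kN → 534.8 / 2 = 267 kN.
Bearing: edge l_c = 23, r_n = 74.52 kN; interior l_c = 51, r_n = 142.6 kN; R_n = 74.52 + 2·142.6 = 359.6 kN → 180 kN.
Block shear: A_gv = 1110, A_nv = 720, A_nt = 132 mm²; R_n = min(0.6F_uA_nv, 0.6F_yA_gv) + U_bs·F_u·A_nt = 253.8 kN → 127 kN.
Block shear governs: 127 kN.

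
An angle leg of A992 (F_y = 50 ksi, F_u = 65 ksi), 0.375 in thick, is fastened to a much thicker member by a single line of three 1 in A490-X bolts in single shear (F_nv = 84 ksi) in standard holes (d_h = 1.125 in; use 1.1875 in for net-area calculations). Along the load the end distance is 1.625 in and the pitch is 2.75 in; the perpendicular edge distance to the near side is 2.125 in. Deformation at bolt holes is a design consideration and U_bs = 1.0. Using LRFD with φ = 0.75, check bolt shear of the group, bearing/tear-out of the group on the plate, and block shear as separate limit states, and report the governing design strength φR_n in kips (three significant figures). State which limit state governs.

Bolt shear: A_b = π·1²/4 = 0.7854 in²; R_n = 84 × 0.7854 × 3 × 1 = 197.9 kips → 0.75 × 197.9 = 148 kips.
Bearing: edge l_c = 1.062, r_n = 31.08 kips; interior l_c = 1.625, r_n = 47.53 kips; R_n = 31.08 + 2·47.53 = 126.1 kips → 94.6 kips.
Block shear: A_gv = 2.672, A_nv = 1.559, A_nt = 0.5742 in²; R_n = min(0.6F_uA_nv, 0.6F_yA_gv) + U_bs·F_u·A_nt = 98.11 kips → 73.6 kips.
Block shear governs: 73.6 kips.

73.6 kips (block shear governs)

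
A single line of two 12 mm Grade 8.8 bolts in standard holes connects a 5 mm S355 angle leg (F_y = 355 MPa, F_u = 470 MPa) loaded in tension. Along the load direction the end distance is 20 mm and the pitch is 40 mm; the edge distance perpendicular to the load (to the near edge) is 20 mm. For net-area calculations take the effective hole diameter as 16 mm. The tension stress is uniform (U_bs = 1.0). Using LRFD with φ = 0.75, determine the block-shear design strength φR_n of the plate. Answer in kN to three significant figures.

Shear plane L_v = 20 + 1·40 = 60 mm; A_gv = 60 × 5 = 300 mm².
A_nv = (60 − 1.5·16) × 5 = 180 mm².
A_nt = (20 − 0.5·16) × 5 = 60 mm².
0.6 F_u A_nv = 50.76 kN; 0.6 F_y A_gv = 63.9 kN → shear rupture governs the shear term.
R_n = 50.76 + 1.0 × 470 × 60 / 1000 = 78.96 kN.
Design strength φR_n = 0.75 × 78.96 = 59.2 kN.

59.2 kN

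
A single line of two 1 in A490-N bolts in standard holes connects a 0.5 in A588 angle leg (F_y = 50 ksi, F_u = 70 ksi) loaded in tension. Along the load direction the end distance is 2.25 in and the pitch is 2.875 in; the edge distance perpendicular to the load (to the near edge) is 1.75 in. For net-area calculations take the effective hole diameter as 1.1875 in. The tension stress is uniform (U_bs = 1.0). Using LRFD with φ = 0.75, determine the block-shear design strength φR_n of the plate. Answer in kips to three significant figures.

83 kips

Shear plane L_v = 2.25 + 1·2.875 = 5.125 in; A_gv = 5.125 × 0.5 = 2.562 in².
A_nv = (5.125 − 1.5·1.1875) × 0.5 = 1.672 in².
A_nt = (1.75 − 0.5·1.1875) × 0.5 = 0.5781 in².
0.6 F_u A_nv = 70.22 kips; 0.6 F_y A_gv = 76.88 kips → shear rupture governs the shear term.
R_n = 70.22 + 1.0 × 70 × 0.5781 = 110.7 kips.
Design strength φR_n = 0.75 × 110.7 = 83 kips.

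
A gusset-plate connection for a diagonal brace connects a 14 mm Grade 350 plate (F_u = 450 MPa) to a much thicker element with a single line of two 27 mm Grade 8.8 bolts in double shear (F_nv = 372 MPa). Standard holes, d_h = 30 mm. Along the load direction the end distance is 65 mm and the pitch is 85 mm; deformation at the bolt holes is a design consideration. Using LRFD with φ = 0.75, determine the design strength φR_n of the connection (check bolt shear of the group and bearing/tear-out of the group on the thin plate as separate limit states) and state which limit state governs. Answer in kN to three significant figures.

590 kN (bearing governs)

Bolt shear: A_b = π·27²/4 = 572.6 mm²; R_n = 372 × 572.6 × 2 × 2 / 1000 = 852 kN → 0.75 × 852 = 639 kN.
Bearing (1.2 l_c t F_u ≤ 2.4 d t F_u): upper limit = 2.4·27·14·450 / 1000 = 408.2 kN.
  Edge l_c = 65 − 30/2 = 50 → r_n = 378 kN; interior l_c = 85 − 30 = 55 → r_n = 408.2 kN.
  R_n,bearing = 1·378 + 1·408.2 = 786.2 kN → 0.75 × 786.2 = 590 kN.
Bearing governs: 590 kN.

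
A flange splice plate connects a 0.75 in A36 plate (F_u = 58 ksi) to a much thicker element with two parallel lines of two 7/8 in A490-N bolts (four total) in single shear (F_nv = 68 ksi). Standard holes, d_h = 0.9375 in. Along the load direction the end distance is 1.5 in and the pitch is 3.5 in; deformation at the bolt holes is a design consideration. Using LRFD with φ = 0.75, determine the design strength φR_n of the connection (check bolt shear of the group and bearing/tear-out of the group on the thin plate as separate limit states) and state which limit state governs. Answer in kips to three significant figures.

Bolt shear: A_b = π·0.875²/4 = 0.6013 in²; R_n = 68 × 0.6013 × 4 × 1 = 163.6 kips → 0.75 × 163.6 = 123 kips.
Bearing (1.2 l_c t F_u ≤ 2.4 d t F_u): upper limit = 2.4·0.875·0.75·58 = 91.35 kips.
  Edge l_c = 1.5 − 0.9375/2 = 1.031 → r_n = 53.83 kips; interior l_c = 3.5 − 0.9375 = 2.562 → r_n = 91.35 kips.
  R_n,bearing = 2·53.83 + 2·91.35 = 290.4 kips → 0.75 × 290.4 = 218 kips.
Bolt shear governs: 123 kips.

123 kips (bolt shear governs)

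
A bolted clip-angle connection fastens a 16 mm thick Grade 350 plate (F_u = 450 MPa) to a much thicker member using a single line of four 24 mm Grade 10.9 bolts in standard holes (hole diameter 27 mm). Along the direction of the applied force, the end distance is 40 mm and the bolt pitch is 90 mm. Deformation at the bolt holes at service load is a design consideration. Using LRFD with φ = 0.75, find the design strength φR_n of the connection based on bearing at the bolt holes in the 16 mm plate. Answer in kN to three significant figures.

Per bolt r_n = 1.2 l_c t F_u ≤ 2.4 d t F_u; upper limit = 2.4 × 24 × 16 × 450 / 1000 = 414.7 kN.
Edge bolt: l_c = 40 − 27/2 = 26.5 mm → 1.2 × 26.5 × 16 × 450 / 1000 = 229 → r_n = 229 kN.
Interior bolts: l_c = 90 − 27 = 63 mm → 1.2 × 63 × 16 × 450 / 1000 = 544.3 → r_n = 414.7 kN.
R_n = 1 × 229 + 3 × 414.7 = 1473 kN.
Design strength φR_n = 0.75 × 1473 = 1100 kN.

1100 kN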